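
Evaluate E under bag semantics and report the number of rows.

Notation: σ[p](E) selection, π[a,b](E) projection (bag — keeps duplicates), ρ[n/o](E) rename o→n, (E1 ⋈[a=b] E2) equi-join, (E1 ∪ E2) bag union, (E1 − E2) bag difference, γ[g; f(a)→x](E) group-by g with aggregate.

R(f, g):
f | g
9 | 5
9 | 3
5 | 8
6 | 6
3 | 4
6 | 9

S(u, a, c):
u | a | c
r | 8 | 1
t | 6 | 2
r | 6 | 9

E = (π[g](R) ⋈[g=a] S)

Row counts bottom-up:
  R → 6
  π[g](R) → 6
  S → 3
  (π[g](R) ⋈[g=a] S) → 3

|E| = 3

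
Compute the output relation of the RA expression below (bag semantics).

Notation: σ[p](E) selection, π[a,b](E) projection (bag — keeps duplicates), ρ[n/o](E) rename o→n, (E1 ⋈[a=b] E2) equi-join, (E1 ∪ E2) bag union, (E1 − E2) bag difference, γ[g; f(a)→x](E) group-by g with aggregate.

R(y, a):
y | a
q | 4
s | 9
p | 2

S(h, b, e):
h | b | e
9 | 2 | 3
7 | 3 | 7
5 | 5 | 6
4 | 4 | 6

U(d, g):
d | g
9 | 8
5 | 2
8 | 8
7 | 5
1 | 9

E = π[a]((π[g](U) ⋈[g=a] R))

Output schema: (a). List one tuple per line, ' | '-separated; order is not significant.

Stepwise |·|:
  U → 5
  π[g](U) → 5
  R → 3
  (π[g](U) ⋈[g=a] R) → 2
  π[a]((π[g](U) ⋈[g=a] R)) → 2

== RESULT ==
a
2
9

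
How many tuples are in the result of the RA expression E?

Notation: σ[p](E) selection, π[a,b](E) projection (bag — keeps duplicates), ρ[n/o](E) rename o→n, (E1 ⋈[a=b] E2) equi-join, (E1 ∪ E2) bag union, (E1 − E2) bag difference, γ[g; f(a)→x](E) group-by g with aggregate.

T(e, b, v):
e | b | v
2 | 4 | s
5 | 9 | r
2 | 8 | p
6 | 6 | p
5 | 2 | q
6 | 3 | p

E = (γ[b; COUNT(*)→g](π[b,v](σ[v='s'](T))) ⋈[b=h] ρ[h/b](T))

Subexpression sizes:
  T → 6
  σ[v='s'](T) → 1
  π[b,v](σ[v='s'](T)) → 1
  γ[b; COUNT(*)→g](π[b,v](σ[v='s'](T))) → 1
  T → 6
  ρ[h/b](T) → 6
  (γ[b; COUNT(*)→g](π[b,v](σ[v='s'](T))) ⋈[b=h] ρ[h/b](T)) → 1

|E| = 1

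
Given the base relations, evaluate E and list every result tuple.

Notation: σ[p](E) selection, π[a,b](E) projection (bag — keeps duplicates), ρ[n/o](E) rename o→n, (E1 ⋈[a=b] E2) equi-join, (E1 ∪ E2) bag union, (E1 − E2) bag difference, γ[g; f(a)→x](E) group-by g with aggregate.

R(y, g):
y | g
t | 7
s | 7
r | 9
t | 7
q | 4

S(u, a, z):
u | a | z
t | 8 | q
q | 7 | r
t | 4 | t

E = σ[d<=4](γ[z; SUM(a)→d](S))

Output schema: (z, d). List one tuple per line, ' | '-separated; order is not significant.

Per-node cardinality:
  S → 3
  γ[z; SUM(a)→d](S) → 3
  σ[d<=4](γ[z; SUM(a)→d](S)) → 1

== RESULT ==
z | d
t | 4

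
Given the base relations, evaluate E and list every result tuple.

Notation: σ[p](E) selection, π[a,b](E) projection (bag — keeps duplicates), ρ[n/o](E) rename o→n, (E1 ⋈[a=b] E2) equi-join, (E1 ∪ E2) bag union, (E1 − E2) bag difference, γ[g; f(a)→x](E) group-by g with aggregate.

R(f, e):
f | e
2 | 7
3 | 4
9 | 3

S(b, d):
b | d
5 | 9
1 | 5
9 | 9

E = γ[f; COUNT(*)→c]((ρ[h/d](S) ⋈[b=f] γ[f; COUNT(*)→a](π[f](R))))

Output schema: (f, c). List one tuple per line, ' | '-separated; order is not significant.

Stepwise |·|:
  S → 3
  ρ[h/d](S) → 3
  R → 3
  π[f](R) → 3
  γ[f; COUNT(*)→a](π[f](R)) → 3
  (ρ[h/d](S) ⋈[b=f] γ[f; COUNT(*)→a](π[f](R))) → 1
  γ[f; COUNT(*)→c]((ρ[h/d](S) ⋈[b=f] γ[f; COUNT(*)→a](π[f](R)))) → 1

== RESULT ==
f | c
9 | 1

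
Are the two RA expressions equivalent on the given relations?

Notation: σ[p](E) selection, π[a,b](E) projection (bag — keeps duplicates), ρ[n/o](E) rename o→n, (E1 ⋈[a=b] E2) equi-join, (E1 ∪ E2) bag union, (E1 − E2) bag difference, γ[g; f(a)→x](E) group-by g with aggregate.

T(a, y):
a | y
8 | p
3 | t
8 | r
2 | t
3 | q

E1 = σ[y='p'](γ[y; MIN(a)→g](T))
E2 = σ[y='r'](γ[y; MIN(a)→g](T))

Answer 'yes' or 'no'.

E1 stepwise |·|:
  T → 5
  γ[y; MIN(a)→g](T) → 4
  σ[y='p'](γ[y; MIN(a)→g](T)) → 1
E2 stepwise |·|:
  T → 5
  γ[y; MIN(a)→g](T) → 4
  σ[y='r'](γ[y; MIN(a)→g](T)) → 1

E1 result:
y | g
p | 8
E2 result:
y | g
r | 8
Witness: ('r', 8) appears 0× in E1 but 1× in E2.

no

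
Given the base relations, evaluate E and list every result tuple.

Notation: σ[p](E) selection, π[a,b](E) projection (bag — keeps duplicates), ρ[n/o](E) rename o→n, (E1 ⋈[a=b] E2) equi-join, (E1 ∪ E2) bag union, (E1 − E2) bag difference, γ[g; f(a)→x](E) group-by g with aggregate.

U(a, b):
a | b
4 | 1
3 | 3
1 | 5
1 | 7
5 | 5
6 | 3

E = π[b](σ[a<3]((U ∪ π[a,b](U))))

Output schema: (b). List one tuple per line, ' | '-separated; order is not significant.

Subexpression sizes:
  U → 6
  U → 6
  π[a,b](U) → 6
  (U ∪ π[a,b](U)) → 12
  σ[a<3]((U ∪ π[a,b](U))) → 4
  π[b](σ[a<3]((U ∪ π[a,b](U)))) → 4

== RESULT ==
b
5
5
7
7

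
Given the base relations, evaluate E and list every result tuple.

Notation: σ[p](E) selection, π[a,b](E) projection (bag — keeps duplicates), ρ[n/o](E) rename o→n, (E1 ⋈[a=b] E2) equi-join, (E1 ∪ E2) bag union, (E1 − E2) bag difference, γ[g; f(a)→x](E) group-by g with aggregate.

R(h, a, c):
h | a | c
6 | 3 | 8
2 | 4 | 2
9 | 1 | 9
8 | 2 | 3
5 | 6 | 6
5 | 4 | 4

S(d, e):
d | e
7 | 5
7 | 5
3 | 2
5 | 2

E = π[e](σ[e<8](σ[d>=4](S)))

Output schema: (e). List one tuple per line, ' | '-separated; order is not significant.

Per-node cardinality:
  S → 4
  σ[d>=4](S) → 3
  σ[e<8](σ[d>=4](S)) → 3
  π[e](σ[e<8](σ[d>=4](S))) → 3

== RESULT ==
e
2
5
5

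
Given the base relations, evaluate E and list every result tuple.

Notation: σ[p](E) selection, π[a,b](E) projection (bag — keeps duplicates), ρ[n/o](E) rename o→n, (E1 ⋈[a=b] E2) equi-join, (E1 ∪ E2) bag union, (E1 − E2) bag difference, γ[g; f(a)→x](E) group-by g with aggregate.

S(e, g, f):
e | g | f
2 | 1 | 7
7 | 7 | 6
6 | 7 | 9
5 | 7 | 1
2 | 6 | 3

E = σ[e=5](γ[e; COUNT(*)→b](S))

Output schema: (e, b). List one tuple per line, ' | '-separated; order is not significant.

Stepwise |·|:
  S → 5
  γ[e; COUNT(*)→b](S) → 4
  σ[e=5](γ[e; COUNT(*)→b](S)) → 1

== RESULT ==
e | b
5 | 1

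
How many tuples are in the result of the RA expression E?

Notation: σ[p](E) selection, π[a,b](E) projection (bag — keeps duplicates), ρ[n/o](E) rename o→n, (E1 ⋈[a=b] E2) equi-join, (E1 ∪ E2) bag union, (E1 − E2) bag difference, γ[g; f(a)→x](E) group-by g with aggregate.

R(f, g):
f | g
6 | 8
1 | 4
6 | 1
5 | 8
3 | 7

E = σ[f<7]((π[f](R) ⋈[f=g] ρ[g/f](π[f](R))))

Per-node cardinality:
  R → 5
  π[f](R) → 5
  R → 5
  π[f](R) → 5
  ρ[g/f](π[f](R)) → 5
  (π[f](R) ⋈[f=g] ρ[g/f](π[f](R))) → 7
  σ[f<7]((π[f](R) ⋈[f=g] ρ[g/f](π[f](R)))) → 7

|E| = 7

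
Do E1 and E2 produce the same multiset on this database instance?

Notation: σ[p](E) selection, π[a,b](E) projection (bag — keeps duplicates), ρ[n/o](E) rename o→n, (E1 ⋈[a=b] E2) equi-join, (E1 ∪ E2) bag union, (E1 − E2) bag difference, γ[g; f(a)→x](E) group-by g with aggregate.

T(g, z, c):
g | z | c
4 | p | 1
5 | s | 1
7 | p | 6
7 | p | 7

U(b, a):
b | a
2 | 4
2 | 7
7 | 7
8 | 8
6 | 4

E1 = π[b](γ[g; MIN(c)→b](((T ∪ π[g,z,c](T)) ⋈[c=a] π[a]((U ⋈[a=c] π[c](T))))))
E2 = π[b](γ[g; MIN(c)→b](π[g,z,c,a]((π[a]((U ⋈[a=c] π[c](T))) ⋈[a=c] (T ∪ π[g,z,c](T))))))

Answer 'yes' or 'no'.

E1 stepwise |·|:
  T → 4
  T → 4
  π[g,z,c](T) → 4
  (T ∪ π[g,z,c](T)) → 8
  U → 5
  T → 4
  π[c](T) → 4
  (U ⋈[a=c] π[c](T)) → 2
  π[a]((U ⋈[a=c] π[c](T))) → 2
  ((T ∪ π[g,z,c](T)) ⋈[c=a] π[a]((U ⋈[a=c] π[c](T)))) → 4
  γ[g; MIN(c)→b](((T ∪ π[g,z,c](T)) ⋈[c=a] π[a]((U ⋈[a=c] π[c](T))))) → 1
  π[b](γ[g; MIN(c)→b](((T ∪ π[g,z,c](T)) ⋈[c=a] π[a]((U ⋈[a=c] π[c](T)))))) → 1
E2 stepwise |·|:
  U → 5
  T → 4
  π[c](T) → 4
  (U ⋈[a=c] π[c](T)) → 2
  π[a]((U ⋈[a=c] π[c](T))) → 2
  T → 4
  T → 4
  π[g,z,c](T) → 4
  (T ∪ π[g,z,c](T)) → 8
  (π[a]((U ⋈[a=c] π[c](T))) ⋈[a=c] (T ∪ π[g,z,c](T))) → 4
  π[g,z,c,a]((π[a]((U ⋈[a=c] π[c](T))) ⋈[a=c] (T ∪ π[g,z,c](T)))) → 4
  γ[g; MIN(c)→b](π[g,z,c,a]((π[a]((U ⋈[a=c] π[c](T))) ⋈[a=c] (T ∪ π[g,z,c](T))))) → 1
  π[b](γ[g; MIN(c)→b](π[g,z,c,a]((π[a]((U ⋈[a=c] π[c](T))) ⋈[a=c] (T ∪ π[g,z,c](T)))))) → 1

E1 and E2 produce the same multiset:
b
7

yes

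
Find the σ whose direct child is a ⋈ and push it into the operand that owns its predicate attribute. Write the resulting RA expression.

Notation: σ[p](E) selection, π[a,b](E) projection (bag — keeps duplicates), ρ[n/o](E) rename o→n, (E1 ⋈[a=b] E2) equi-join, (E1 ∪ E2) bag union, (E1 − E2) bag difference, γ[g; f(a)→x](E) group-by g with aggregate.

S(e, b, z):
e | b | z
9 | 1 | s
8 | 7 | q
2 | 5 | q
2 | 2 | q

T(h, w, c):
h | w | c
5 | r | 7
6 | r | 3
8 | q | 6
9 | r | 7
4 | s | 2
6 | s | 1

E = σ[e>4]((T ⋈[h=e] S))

σ filters on e, owned by the right side.
E' = (T ⋈[h=e] σ[e>4](S))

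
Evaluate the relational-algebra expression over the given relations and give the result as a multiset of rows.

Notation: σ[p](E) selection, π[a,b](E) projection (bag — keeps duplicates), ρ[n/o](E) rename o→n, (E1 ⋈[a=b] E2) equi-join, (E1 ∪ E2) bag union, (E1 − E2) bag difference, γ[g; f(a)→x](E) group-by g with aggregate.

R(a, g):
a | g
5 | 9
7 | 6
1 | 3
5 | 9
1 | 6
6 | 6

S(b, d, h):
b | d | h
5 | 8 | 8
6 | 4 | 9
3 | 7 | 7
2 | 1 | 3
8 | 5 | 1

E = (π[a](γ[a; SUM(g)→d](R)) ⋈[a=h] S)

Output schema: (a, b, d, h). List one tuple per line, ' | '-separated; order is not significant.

Per-node cardinality:
  R → 6
  γ[a; SUM(g)→d](R) → 4
  π[a](γ[a; SUM(g)→d](R)) → 4
  S → 5
  (π[a](γ[a; SUM(g)→d](R)) ⋈[a=h] S) → 2

== RESULT ==
a | b | d | h
1 | 8 | 5 | 1
7 | 3 | 7 | 7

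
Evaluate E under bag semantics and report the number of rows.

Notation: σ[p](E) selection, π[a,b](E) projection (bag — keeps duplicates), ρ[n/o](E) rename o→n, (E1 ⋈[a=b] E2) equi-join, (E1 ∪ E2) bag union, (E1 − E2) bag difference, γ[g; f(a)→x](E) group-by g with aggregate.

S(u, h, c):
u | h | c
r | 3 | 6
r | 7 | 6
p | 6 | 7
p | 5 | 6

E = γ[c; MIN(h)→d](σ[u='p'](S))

Subexpression sizes:
  S → 4
  σ[u='p'](S) → 2
  γ[c; MIN(h)→d](σ[u='p'](S)) → 2

|E| = 2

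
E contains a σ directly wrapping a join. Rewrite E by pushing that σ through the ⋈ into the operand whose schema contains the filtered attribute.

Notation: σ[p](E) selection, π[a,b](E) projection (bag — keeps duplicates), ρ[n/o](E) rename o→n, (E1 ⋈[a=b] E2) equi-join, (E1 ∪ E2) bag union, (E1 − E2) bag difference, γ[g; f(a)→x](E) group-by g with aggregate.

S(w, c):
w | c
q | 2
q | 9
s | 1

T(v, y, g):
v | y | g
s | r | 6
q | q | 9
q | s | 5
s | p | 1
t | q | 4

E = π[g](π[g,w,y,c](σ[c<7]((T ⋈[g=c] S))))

σ filters on c, owned by the right side.
E' = π[g](π[g,w,y,c]((T ⋈[g=c] σ[c<7](S))))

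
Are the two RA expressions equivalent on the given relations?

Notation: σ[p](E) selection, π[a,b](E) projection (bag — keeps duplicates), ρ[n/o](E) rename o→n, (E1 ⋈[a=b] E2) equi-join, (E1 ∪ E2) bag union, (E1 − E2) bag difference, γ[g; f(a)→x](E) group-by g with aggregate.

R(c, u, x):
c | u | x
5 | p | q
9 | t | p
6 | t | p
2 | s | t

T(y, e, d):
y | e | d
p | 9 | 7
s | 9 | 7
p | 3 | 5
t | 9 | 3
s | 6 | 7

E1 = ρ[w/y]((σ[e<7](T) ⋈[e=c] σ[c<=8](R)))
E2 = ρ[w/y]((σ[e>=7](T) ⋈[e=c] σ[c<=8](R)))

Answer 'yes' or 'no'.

E1 stepwise |·|:
  T → 5
  σ[e<7](T) → 2
  R → 4
  σ[c<=8](R) → 3
  (σ[e<7](T) ⋈[e=c] σ[c<=8](R)) → 1
  ρ[w/y]((σ[e<7](T) ⋈[e=c] σ[c<=8](R))) → 1
E2 stepwise |·|:
  T → 5
  σ[e>=7](T) → 3
  R → 4
  σ[c<=8](R) → 3
  (σ[e>=7](T) ⋈[e=c] σ[c<=8](R)) → 0
  ρ[w/y]((σ[e>=7](T) ⋈[e=c] σ[c<=8](R))) → 0

E1 result:
w | e | d | c | u | x
s | 6 | 7 | 6 | t | p
E2 result:
w | e | d | c | u | x
(0 rows)
Witness: ('s', 6, 7, 6, 't', 'p') appears 1× in E1 but 0× in E2.

no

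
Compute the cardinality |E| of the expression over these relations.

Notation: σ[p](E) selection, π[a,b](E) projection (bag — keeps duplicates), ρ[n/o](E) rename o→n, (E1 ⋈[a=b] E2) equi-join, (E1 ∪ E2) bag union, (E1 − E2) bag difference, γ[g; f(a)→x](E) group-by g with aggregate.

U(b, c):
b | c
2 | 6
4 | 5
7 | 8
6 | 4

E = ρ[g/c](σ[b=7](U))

Row counts bottom-up:
  U → 4
  σ[b=7](U) → 1
  ρ[g/c](σ[b=7](U)) → 1

|E| = 1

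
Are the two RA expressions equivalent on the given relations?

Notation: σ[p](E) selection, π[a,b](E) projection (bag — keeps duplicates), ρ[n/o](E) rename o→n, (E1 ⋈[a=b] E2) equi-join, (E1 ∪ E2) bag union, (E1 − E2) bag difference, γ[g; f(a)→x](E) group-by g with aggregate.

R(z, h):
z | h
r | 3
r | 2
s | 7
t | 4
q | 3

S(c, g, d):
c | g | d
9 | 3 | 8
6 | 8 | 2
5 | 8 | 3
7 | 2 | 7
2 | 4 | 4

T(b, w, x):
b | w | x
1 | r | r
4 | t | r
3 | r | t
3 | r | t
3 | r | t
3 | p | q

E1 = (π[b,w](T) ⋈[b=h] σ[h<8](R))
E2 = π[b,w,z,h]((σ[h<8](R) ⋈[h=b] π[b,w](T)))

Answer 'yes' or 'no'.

E1 row counts bottom-up:
  T → 6
  π[b,w](T) → 6
  R → 5
  σ[h<8](R) → 5
  (π[b,w](T) ⋈[b=h] σ[h<8](R)) → 9
E2 row counts bottom-up:
  R → 5
  σ[h<8](R) → 5
  T → 6
  π[b,w](T) → 6
  (σ[h<8](R) ⋈[h=b] π[b,w](T)) → 9
  π[b,w,z,h]((σ[h<8](R) ⋈[h=b] π[b,w](T))) → 9

E1 and E2 produce the same multiset:
b | w | z | h
3 | p | q | 3
3 | p | r | 3
3 | r | q | 3
3 | r | q | 3
3 | r | q | 3
3 | r | r | 3
3 | r | r | 3
3 | r | r | 3
4 | t | t | 4

yes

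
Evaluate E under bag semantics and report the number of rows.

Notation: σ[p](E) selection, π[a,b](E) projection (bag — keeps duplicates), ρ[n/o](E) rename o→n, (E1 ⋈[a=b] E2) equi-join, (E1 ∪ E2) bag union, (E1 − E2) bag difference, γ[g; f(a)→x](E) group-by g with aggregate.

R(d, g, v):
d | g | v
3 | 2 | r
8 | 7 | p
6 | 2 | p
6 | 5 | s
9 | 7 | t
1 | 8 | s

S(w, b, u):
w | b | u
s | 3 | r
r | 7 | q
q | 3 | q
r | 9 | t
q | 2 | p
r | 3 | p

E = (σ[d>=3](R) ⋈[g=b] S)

Row counts bottom-up:
  R → 6
  σ[d>=3](R) → 5
  S → 6
  (σ[d>=3](R) ⋈[g=b] S) → 4

|E| = 4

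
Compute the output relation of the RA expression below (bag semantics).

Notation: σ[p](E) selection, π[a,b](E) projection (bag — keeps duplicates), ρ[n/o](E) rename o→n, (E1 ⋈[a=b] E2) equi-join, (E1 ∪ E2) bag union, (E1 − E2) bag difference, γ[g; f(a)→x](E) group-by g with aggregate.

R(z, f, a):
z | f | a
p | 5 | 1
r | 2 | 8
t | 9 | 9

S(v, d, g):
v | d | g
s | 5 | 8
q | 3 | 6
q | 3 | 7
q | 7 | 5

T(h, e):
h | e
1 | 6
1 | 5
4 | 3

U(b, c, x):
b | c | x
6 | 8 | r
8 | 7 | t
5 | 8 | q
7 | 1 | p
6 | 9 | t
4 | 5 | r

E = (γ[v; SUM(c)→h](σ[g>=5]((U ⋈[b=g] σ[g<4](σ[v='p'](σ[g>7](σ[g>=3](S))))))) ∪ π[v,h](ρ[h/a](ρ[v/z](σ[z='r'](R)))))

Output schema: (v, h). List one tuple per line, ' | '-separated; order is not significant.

Per-node cardinality:
  U → 6
  S → 4
  σ[g>=3](S) → 4
  σ[g>7](σ[g>=3](S)) → 1
  σ[v='p'](σ[g>7](σ[g>=3](S))) → 0
  σ[g<4](σ[v='p'](σ[g>7](σ[g>=3](S)))) → 0
  (U ⋈[b=g] σ[g<4](σ[v='p'](σ[g>7](σ[g>=3](S))))) → 0
  σ[g>=5]((U ⋈[b=g] σ[g<4](σ[v='p'](σ[g>7](σ[g>=3](S)))))) → 0
  γ[v; SUM(c)→h](σ[g>=5]((U ⋈[b=g] σ[g<4](σ[v='p'](σ[g>7](σ[g>=3](S))))))) → 0
  R → 3
  σ[z='r'](R) → 1
  ρ[v/z](σ[z='r'](R)) → 1
  ρ[h/a](ρ[v/z](σ[z='r'](R))) → 1
  π[v,h](ρ[h/a](ρ[v/z](σ[z='r'](R)))) → 1
  (γ[v; SUM(c)→h](σ[g>=5]((U ⋈[b=g] σ[g<4](σ[v='p'](σ[g>7](σ[g>=3](S))))))) ∪ π[v,h](ρ[h/a](ρ[v/z](σ[z='r'](R))))) → 1

== RESULT ==
v | h
r | 8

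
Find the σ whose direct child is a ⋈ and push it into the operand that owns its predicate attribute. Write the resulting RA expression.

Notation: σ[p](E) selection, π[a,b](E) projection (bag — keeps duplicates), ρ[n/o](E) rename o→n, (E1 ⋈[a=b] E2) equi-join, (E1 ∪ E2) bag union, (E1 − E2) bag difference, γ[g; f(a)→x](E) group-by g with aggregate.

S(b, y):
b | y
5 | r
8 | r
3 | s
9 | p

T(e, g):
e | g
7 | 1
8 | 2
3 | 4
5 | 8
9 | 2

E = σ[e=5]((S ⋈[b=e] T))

σ filters on e, owned by the right side.
E' = (S ⋈[b=e] σ[e=5](T))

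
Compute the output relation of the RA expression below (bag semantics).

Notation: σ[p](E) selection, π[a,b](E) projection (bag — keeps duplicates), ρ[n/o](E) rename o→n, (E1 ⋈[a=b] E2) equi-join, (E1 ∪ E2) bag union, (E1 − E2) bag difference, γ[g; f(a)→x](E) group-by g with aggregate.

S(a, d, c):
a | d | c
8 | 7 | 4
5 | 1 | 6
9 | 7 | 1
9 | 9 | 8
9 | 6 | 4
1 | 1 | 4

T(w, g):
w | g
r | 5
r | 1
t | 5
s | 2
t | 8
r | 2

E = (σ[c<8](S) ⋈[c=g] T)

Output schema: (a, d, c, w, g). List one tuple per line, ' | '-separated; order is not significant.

Row counts bottom-up:
  S → 6
  σ[c<8](S) → 5
  T → 6
  (σ[c<8](S) ⋈[c=g] T) → 1

== RESULT ==
a | d | c | w | g
9 | 7 | 1 | r | 1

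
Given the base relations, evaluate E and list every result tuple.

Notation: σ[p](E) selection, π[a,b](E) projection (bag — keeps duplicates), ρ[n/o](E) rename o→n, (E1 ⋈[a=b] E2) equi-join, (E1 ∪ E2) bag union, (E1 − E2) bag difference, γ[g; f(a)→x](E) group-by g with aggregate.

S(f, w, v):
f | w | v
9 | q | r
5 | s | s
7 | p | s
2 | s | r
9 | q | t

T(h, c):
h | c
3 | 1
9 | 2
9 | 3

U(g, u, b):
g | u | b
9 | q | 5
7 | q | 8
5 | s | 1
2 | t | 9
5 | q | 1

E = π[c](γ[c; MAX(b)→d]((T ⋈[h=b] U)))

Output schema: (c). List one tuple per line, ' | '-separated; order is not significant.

Stepwise |·|:
  T → 3
  U → 5
  (T ⋈[h=b] U) → 2
  γ[c; MAX(b)→d]((T ⋈[h=b] U)) → 2
  π[c](γ[c; MAX(b)→d]((T ⋈[h=b] U))) → 2

== RESULT ==
c
2
3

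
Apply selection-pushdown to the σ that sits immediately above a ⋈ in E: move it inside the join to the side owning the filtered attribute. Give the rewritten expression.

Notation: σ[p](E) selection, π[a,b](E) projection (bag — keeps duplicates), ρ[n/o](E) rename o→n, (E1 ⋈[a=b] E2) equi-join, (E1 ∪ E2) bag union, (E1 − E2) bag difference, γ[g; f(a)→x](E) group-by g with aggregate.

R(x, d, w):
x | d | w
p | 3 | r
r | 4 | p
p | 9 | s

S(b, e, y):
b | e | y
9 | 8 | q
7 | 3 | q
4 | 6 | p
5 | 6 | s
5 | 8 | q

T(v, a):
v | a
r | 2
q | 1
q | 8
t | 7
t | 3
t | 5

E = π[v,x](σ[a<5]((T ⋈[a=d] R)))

σ filters on a, owned by the left side.
E' = π[v,x]((σ[a<5](T) ⋈[a=d] R))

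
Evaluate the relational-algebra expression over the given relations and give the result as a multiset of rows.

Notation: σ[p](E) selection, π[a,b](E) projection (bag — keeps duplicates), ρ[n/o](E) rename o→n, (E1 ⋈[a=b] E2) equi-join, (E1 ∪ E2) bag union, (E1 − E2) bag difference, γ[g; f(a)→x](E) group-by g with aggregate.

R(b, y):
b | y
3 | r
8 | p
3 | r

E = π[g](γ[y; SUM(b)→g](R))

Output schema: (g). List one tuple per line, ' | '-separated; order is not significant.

Per-node cardinality:
  R → 3
  γ[y; SUM(b)→g](R) → 2
  π[g](γ[y; SUM(b)→g](R)) → 2

== RESULT ==
g
6
8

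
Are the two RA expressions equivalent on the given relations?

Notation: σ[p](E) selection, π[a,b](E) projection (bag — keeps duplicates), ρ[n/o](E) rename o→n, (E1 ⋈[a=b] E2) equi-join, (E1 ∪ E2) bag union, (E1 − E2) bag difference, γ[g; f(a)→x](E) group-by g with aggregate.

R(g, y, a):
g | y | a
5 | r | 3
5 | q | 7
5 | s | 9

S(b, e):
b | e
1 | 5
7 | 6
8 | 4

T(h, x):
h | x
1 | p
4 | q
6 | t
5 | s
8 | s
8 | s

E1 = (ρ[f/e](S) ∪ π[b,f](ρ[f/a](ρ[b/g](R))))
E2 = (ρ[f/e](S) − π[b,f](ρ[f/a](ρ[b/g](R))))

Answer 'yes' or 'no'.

E1 row counts bottom-up:
  S → 3
  ρ[f/e](S) → 3
  R → 3
  ρ[b/g](R) → 3
  ρ[f/a](ρ[b/g](R)) → 3
  π[b,f](ρ[f/a](ρ[b/g](R))) → 3
  (ρ[f/e](S) ∪ π[b,f](ρ[f/a](ρ[b/g](R)))) → 6
E2 row counts bottom-up:
  S → 3
  ρ[f/e](S) → 3
  R → 3
  ρ[b/g](R) → 3
  ρ[f/a](ρ[b/g](R)) → 3
  π[b,f](ρ[f/a](ρ[b/g](R))) → 3
  (ρ[f/e](S) − π[b,f](ρ[f/a](ρ[b/g](R)))) → 3

E1 result:
b | f
1 | 5
5 | 3
5 | 7
5 | 9
7 | 6
8 | 4
E2 result:
b | f
1 | 5
7 | 6
8 | 4
Witness: (5, 7) appears 1× in E1 but 0× in E2.

no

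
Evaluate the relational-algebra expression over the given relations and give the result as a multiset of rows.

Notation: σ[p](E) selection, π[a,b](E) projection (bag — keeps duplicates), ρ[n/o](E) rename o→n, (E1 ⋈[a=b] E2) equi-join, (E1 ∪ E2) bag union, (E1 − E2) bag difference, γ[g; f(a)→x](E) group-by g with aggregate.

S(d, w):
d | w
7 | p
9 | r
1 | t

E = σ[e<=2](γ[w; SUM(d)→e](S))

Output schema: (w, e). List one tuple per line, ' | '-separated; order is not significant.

Per-node cardinality:
  S → 3
  γ[w; SUM(d)→e](S) → 3
  σ[e<=2](γ[w; SUM(d)→e](S)) → 1

== RESULT ==
w | e
t | 1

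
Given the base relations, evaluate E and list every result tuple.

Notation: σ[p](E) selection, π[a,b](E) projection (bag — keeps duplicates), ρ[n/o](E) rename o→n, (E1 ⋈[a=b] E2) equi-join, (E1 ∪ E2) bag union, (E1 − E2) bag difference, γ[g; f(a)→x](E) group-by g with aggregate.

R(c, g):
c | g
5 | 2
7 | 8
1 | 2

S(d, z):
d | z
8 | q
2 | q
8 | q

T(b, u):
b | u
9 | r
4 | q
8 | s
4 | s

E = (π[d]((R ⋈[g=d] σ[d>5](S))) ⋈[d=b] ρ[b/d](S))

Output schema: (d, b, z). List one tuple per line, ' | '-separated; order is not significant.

Stepwise |·|:
  R → 3
  S → 3
  σ[d>5](S) → 2
  (R ⋈[g=d] σ[d>5](S)) → 2
  π[d]((R ⋈[g=d] σ[d>5](S))) → 2
  S → 3
  ρ[b/d](S) → 3
  (π[d]((R ⋈[g=d] σ[d>5](S))) ⋈[d=b] ρ[b/d](S)) → 4

== RESULT ==
d | b | z
8 | 8 | q
8 | 8 | q
8 | 8 | q
8 | 8 | q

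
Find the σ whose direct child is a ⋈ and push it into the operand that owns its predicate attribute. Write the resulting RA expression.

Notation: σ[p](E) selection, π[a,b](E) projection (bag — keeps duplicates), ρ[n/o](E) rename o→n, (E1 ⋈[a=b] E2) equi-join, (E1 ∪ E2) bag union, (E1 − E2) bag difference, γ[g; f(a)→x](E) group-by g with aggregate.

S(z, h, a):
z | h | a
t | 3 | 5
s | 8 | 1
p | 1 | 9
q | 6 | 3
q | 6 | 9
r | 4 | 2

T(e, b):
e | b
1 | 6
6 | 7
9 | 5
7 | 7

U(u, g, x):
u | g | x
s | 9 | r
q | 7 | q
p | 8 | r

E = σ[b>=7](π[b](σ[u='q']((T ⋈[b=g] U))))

σ filters on u, owned by the right side.
E' = σ[b>=7](π[b]((T ⋈[b=g] σ[u='q'](U))))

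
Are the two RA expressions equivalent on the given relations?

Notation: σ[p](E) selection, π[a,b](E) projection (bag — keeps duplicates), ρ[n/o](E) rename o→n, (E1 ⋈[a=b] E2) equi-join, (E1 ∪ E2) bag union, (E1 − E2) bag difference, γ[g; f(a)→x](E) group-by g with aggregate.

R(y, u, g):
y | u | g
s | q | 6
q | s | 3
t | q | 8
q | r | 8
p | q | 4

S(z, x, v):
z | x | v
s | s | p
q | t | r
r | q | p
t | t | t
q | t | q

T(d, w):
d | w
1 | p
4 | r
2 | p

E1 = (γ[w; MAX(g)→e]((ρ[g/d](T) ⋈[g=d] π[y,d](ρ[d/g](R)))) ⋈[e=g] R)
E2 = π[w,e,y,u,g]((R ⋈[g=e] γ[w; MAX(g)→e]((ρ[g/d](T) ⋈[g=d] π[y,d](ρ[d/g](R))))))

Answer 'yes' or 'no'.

E1 row counts bottom-up:
  T → 3
  ρ[g/d](T) → 3
  R → 5
  ρ[d/g](R) → 5
  π[y,d](ρ[d/g](R)) → 5
  (ρ[g/d](T) ⋈[g=d] π[y,d](ρ[d/g](R))) → 1
  γ[w; MAX(g)→e]((ρ[g/d](T) ⋈[g=d] π[y,d](ρ[d/g](R)))) → 1
  R → 5
  (γ[w; MAX(g)→e]((ρ[g/d](T) ⋈[g=d] π[y,d](ρ[d/g](R)))) ⋈[e=g] R) → 1
E2 row counts bottom-up:
  R → 5
  T → 3
  ρ[g/d](T) → 3
  R → 5
  ρ[d/g](R) → 5
  π[y,d](ρ[d/g](R)) → 5
  (ρ[g/d](T) ⋈[g=d] π[y,d](ρ[d/g](R))) → 1
  γ[w; MAX(g)→e]((ρ[g/d](T) ⋈[g=d] π[y,d](ρ[d/g](R)))) → 1
  (R ⋈[g=e] γ[w; MAX(g)→e]((ρ[g/d](T) ⋈[g=d] π[y,d](ρ[d/g](R))))) → 1
  π[w,e,y,u,g]((R ⋈[g=e] γ[w; MAX(g)→e]((ρ[g/d](T) ⋈[g=d] π[y,d](ρ[d/g](R)))))) → 1

E1 and E2 produce the same multiset:
w | e | y | u | g
r | 4 | p | q | 4

yes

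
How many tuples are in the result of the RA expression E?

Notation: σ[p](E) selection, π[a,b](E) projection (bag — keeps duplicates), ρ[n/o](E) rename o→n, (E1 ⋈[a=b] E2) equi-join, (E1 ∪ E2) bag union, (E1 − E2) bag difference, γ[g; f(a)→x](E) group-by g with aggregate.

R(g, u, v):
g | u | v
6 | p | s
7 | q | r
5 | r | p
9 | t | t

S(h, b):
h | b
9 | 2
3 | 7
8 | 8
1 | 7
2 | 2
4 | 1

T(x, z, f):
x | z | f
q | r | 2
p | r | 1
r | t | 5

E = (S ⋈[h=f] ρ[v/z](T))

Stepwise |·|:
  S → 6
  T → 3
  ρ[v/z](T) → 3
  (S ⋈[h=f] ρ[v/z](T)) → 2

|E| = 2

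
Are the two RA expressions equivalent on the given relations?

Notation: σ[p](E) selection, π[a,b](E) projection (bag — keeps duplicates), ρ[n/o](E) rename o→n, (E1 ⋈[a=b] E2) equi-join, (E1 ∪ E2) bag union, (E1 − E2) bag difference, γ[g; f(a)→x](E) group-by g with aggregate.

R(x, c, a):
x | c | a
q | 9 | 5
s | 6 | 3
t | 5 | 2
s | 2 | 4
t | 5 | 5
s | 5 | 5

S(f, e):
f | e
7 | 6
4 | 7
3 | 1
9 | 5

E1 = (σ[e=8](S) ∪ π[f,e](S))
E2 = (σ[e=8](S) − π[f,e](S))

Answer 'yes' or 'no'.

E1 row counts bottom-up:
  S → 4
  σ[e=8](S) → 0
  S → 4
  π[f,e](S) → 4
  (σ[e=8](S) ∪ π[f,e](S)) → 4
E2 row counts bottom-up:
  S → 4
  σ[e=8](S) → 0
  S → 4
  π[f,e](S) → 4
  (σ[e=8](S) − π[f,e](S)) → 0

E1 result:
f | e
3 | 1
4 | 7
7 | 6
9 | 5
E2 result:
f | e
(0 rows)
Witness: (3, 1) appears 1× in E1 but 0× in E2.

no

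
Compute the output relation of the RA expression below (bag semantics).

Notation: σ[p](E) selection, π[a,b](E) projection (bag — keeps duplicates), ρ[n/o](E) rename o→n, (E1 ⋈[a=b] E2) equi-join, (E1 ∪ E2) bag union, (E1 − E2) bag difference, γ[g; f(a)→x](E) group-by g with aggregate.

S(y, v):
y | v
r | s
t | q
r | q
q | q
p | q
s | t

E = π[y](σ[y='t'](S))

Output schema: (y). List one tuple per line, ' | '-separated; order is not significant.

Stepwise |·|:
  S → 6
  σ[y='t'](S) → 1
  π[y](σ[y='t'](S)) → 1

== RESULT ==
y
t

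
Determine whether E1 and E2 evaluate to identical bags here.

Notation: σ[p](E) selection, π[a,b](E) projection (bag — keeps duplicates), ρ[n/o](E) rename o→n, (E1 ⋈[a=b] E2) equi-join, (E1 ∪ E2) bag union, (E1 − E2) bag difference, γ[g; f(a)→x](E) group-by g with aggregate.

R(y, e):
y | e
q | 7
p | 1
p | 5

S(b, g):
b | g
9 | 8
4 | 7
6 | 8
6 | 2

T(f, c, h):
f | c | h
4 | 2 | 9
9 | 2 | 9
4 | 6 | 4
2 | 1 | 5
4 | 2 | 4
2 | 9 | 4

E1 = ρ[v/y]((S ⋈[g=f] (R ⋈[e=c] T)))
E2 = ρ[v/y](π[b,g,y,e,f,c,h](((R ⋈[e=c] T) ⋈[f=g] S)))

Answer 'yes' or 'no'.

E1 per-node cardinality:
  S → 4
  R → 3
  T → 6
  (R ⋈[e=c] T) → 1
  (S ⋈[g=f] (R ⋈[e=c] T)) → 1
  ρ[v/y]((S ⋈[g=f] (R ⋈[e=c] T))) → 1
E2 per-node cardinality:
  R → 3
  T → 6
  (R ⋈[e=c] T) → 1
  S → 4
  ((R ⋈[e=c] T) ⋈[f=g] S) → 1
  π[b,g,y,e,f,c,h](((R ⋈[e=c] T) ⋈[f=g] S)) → 1
  ρ[v/y](π[b,g,y,e,f,c,h](((R ⋈[e=c] T) ⋈[f=g] S))) → 1

E1 and E2 produce the same multiset:
b | g | v | e | f | c | h
6 | 2 | p | 1 | 2 | 1 | 5

yes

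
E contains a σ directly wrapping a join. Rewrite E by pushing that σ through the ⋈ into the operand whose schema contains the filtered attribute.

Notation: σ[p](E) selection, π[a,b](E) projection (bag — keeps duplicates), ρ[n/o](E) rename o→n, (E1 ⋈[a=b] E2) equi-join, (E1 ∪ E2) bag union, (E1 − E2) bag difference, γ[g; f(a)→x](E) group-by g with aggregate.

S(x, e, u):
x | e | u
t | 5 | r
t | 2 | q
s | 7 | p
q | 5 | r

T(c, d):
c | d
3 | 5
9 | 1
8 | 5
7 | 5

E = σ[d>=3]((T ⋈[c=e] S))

σ filters on d, owned by the left side.
E' = (σ[d>=3](T) ⋈[c=e] S)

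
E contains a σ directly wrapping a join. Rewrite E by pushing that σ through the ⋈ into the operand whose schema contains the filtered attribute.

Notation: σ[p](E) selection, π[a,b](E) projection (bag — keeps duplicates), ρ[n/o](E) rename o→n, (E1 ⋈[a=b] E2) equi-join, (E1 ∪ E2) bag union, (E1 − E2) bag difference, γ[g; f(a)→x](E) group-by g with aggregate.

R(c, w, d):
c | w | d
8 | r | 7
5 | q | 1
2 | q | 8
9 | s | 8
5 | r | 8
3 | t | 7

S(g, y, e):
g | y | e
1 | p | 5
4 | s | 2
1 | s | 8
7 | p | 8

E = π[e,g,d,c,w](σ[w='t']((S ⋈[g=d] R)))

σ filters on w, owned by the right side.
E' = π[e,g,d,c,w]((S ⋈[g=d] σ[w='t'](R)))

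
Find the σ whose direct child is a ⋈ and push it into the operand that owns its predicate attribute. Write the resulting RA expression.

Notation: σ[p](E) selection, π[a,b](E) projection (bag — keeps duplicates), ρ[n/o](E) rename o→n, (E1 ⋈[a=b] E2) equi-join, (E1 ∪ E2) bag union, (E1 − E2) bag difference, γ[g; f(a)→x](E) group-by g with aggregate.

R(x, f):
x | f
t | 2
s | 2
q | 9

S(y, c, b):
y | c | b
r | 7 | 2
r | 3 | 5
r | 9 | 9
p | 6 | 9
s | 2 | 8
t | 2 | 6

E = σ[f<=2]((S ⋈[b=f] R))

σ filters on f, owned by the right side.
E' = (S ⋈[b=f] σ[f<=2](R))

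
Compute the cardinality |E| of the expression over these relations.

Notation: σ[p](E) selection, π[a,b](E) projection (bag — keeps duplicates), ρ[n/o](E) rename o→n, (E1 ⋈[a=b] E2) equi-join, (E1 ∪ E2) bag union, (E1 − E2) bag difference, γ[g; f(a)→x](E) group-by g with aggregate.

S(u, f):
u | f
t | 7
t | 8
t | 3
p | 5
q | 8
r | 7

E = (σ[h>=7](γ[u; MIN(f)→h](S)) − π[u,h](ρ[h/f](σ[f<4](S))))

Stepwise |·|:
  S → 6
  γ[u; MIN(f)→h](S) → 4
  σ[h>=7](γ[u; MIN(f)→h](S)) → 2
  S → 6
  σ[f<4](S) → 1
  ρ[h/f](σ[f<4](S)) → 1
  π[u,h](ρ[h/f](σ[f<4](S))) → 1
  (σ[h>=7](γ[u; MIN(f)→h](S)) − π[u,h](ρ[h/f](σ[f<4](S)))) → 2

|E| = 2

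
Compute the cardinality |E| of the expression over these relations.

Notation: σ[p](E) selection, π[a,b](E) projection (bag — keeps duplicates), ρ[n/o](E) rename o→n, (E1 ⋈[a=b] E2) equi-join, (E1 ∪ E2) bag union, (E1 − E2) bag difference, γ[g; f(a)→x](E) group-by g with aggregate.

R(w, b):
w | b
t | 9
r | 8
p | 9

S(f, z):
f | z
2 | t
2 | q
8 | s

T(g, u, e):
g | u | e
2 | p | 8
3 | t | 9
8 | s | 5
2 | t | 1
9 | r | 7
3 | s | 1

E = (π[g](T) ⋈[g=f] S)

Stepwise |·|:
  T → 6
  π[g](T) → 6
  S → 3
  (π[g](T) ⋈[g=f] S) → 5

|E| = 5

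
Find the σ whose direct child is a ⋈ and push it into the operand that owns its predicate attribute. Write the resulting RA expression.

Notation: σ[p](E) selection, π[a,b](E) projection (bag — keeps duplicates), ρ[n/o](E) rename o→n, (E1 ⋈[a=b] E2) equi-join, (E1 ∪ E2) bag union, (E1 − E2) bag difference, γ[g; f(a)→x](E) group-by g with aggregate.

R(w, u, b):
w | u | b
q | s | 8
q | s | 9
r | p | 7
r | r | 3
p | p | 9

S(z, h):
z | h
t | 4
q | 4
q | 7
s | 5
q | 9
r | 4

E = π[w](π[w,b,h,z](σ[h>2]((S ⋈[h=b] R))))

σ filters on h, owned by the left side.
E' = π[w](π[w,b,h,z]((σ[h>2](S) ⋈[h=b] R)))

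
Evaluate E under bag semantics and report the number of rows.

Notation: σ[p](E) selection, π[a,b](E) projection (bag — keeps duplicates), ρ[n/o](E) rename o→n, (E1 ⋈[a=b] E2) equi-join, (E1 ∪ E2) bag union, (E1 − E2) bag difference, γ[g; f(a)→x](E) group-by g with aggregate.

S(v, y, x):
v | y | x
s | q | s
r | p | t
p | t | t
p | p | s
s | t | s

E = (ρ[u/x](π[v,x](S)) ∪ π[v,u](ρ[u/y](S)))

Per-node cardinality:
  S → 5
  π[v,x](S) → 5
  ρ[u/x](π[v,x](S)) → 5
  S → 5
  ρ[u/y](S) → 5
  π[v,u](ρ[u/y](S)) → 5
  (ρ[u/x](π[v,x](S)) ∪ π[v,u](ρ[u/y](S))) → 10

|E| = 10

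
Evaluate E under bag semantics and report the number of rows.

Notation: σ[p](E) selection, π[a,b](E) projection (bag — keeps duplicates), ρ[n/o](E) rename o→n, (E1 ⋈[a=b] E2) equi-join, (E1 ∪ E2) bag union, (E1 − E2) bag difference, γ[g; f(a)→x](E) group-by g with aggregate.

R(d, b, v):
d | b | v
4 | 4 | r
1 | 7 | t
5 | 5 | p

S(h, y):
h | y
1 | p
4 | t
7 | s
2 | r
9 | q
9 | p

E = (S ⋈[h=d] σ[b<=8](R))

Per-node cardinality:
  S → 6
  R → 3
  σ[b<=8](R) → 3
  (S ⋈[h=d] σ[b<=8](R)) → 2

|E| = 2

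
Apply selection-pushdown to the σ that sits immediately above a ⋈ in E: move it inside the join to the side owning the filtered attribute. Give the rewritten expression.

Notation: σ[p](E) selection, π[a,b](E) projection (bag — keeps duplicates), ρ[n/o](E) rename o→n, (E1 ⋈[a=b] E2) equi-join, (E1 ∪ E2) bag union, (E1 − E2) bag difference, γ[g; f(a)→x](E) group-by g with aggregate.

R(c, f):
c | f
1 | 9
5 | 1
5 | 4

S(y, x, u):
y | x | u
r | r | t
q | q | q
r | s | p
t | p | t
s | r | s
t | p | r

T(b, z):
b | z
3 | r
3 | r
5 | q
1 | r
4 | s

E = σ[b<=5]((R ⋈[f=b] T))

σ filters on b, owned by the right side.
E' = (R ⋈[f=b] σ[b<=5](T))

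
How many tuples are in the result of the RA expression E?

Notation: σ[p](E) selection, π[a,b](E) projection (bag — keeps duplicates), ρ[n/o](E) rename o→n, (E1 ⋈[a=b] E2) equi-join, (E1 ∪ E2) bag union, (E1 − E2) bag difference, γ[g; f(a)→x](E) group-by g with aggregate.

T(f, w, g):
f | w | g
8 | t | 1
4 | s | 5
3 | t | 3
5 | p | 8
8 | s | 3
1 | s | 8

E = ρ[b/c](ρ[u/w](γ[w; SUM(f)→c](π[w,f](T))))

Subexpression sizes:
  T → 6
  π[w,f](T) → 6
  γ[w; SUM(f)→c](π[w,f](T)) → 3
  ρ[u/w](γ[w; SUM(f)→c](π[w,f](T))) → 3
  ρ[b/c](ρ[u/w](γ[w; SUM(f)→c](π[w,f](T)))) → 3

|E| = 3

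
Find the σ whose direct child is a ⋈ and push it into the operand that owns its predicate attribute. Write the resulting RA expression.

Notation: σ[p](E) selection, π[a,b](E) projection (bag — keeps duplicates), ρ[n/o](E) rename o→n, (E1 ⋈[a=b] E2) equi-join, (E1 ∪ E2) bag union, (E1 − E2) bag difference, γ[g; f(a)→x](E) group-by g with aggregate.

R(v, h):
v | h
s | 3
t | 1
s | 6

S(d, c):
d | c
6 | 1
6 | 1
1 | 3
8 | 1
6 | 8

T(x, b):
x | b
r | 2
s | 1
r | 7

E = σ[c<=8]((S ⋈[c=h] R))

σ filters on c, owned by the left side.
E' = (σ[c<=8](S) ⋈[c=h] R)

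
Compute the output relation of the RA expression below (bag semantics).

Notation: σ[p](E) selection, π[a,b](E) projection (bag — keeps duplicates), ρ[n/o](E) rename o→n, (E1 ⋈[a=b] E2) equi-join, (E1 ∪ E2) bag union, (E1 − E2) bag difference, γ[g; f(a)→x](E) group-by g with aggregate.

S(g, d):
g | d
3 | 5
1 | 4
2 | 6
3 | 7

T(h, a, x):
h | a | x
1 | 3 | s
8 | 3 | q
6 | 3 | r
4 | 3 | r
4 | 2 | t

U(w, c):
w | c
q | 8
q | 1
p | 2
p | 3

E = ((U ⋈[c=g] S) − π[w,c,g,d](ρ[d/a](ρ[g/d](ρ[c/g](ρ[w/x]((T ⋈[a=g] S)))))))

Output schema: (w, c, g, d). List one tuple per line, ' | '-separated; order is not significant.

Stepwise |·|:
  U → 4
  S → 4
  (U ⋈[c=g] S) → 4
  T → 5
  S → 4
  (T ⋈[a=g] S) → 9
  ρ[w/x]((T ⋈[a=g] S)) → 9
  ρ[c/g](ρ[w/x]((T ⋈[a=g] S))) → 9
  ρ[g/d](ρ[c/g](ρ[w/x]((T ⋈[a=g] S)))) → 9
  ρ[d/a](ρ[g/d](ρ[c/g](ρ[w/x]((T ⋈[a=g] S))))) → 9
  π[w,c,g,d](ρ[d/a](ρ[g/d](ρ[c/g](ρ[w/x]((T ⋈[a=g] S)))))) → 9
  ((U ⋈[c=g] S) − π[w,c,g,d](ρ[d/a](ρ[g/d](ρ[c/g](ρ[w/x]((T ⋈[a=g] S))))))) → 4

== RESULT ==
w | c | g | d
p | 2 | 2 | 6
p | 3 | 3 | 5
p | 3 | 3 | 7
q | 1 | 1 | 4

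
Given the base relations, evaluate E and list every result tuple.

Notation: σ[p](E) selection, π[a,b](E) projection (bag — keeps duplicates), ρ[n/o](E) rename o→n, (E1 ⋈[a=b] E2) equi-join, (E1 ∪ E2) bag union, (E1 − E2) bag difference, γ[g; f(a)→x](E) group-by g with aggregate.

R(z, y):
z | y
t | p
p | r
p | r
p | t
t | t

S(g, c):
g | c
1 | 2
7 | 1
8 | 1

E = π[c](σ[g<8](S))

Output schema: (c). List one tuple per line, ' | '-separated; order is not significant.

Subexpression sizes:
  S → 3
  σ[g<8](S) → 2
  π[c](σ[g<8](S)) → 2

== RESULT ==
c
1
2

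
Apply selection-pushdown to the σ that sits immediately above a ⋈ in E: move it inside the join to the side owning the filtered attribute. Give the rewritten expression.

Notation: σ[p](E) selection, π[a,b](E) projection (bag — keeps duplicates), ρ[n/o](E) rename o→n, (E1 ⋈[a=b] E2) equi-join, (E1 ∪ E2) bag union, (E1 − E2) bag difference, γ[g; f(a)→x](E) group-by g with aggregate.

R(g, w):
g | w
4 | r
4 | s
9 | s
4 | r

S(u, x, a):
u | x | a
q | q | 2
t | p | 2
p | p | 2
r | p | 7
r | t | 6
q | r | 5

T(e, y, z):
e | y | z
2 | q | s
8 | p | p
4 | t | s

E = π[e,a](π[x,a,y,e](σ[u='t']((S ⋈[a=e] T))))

σ filters on u, owned by the left side.
E' = π[e,a](π[x,a,y,e]((σ[u='t'](S) ⋈[a=e] T)))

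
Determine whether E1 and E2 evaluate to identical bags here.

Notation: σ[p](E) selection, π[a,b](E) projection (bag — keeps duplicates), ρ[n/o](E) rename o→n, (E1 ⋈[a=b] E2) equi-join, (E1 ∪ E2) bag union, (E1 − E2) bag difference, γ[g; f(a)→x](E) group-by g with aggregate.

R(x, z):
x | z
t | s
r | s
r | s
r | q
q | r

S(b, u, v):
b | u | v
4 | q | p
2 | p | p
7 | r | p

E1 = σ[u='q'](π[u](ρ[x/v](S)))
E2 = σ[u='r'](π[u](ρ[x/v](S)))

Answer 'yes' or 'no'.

E1 subexpression sizes:
  S → 3
  ρ[x/v](S) → 3
  π[u](ρ[x/v](S)) → 3
  σ[u='q'](π[u](ρ[x/v](S))) → 1
E2 subexpression sizes:
  S → 3
  ρ[x/v](S) → 3
  π[u](ρ[x/v](S)) → 3
  σ[u='r'](π[u](ρ[x/v](S))) → 1

E1 result:
u
q
E2 result:
u
r
Witness: ('q',) appears 1× in E1 but 0× in E2.

no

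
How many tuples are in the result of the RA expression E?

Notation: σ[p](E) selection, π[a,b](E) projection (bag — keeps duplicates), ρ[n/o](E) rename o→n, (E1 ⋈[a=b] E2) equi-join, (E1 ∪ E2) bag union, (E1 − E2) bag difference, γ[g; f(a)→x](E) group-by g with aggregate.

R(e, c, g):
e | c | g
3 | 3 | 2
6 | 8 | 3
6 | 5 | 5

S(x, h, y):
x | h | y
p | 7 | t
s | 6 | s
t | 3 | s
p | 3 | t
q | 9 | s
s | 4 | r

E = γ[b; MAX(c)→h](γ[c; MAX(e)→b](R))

Subexpression sizes:
  R → 3
  γ[c; MAX(e)→b](R) → 3
  γ[b; MAX(c)→h](γ[c; MAX(e)→b](R)) → 2

|E| = 2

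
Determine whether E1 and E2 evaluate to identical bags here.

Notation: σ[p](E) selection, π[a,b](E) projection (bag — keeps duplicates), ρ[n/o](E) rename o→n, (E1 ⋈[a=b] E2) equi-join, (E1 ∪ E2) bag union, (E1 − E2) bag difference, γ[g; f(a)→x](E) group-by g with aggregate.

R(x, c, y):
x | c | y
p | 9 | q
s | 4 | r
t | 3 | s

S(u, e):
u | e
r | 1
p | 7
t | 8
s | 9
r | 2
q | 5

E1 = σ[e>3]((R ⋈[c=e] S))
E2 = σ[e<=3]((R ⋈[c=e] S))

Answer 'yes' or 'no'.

E1 per-node cardinality:
  R → 3
  S → 6
  (R ⋈[c=e] S) → 1
  σ[e>3]((R ⋈[c=e] S)) → 1
E2 per-node cardinality:
  R → 3
  S → 6
  (R ⋈[c=e] S) → 1
  σ[e<=3]((R ⋈[c=e] S)) → 0

E1 result:
x | c | y | u | e
p | 9 | q | s | 9
E2 result:
x | c | y | u | e
(0 rows)
Witness: ('p', 9, 'q', 's', 9) appears 1× in E1 but 0× in E2.

no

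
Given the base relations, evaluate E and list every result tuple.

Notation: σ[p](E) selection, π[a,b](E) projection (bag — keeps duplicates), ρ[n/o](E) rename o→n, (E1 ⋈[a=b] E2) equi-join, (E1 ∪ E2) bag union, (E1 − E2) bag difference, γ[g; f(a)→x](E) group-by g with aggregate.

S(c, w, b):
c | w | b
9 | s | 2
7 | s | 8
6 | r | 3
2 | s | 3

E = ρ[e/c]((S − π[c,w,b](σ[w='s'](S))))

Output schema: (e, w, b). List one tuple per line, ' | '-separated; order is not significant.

Row counts bottom-up:
  S → 4
  S → 4
  σ[w='s'](S) → 3
  π[c,w,b](σ[w='s'](S)) → 3
  (S − π[c,w,b](σ[w='s'](S))) → 1
  ρ[e/c]((S − π[c,w,b](σ[w='s'](S)))) → 1

== RESULT ==
e | w | b
6 | r | 3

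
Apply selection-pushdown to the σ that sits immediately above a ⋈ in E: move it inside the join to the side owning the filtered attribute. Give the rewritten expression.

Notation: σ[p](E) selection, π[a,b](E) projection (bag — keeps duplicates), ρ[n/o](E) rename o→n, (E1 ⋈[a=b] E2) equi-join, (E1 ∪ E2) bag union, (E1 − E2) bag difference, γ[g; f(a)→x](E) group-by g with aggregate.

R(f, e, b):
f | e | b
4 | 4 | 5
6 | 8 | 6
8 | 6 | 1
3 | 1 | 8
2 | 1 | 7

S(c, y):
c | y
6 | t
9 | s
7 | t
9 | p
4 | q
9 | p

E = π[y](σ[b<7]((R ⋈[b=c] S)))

σ filters on b, owned by the left side.
E' = π[y]((σ[b<7](R) ⋈[b=c] S))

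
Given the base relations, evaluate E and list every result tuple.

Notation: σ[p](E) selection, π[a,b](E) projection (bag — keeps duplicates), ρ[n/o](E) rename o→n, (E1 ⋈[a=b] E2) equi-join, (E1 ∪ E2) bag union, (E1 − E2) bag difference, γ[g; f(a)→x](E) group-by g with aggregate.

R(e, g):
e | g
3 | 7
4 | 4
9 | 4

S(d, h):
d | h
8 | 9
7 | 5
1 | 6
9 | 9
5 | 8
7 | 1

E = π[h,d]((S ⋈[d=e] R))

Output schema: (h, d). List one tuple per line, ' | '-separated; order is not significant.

Per-node cardinality:
  S → 6
  R → 3
  (S ⋈[d=e] R) → 1
  π[h,d]((S ⋈[d=e] R)) → 1

== RESULT ==
h | d
9 | 9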